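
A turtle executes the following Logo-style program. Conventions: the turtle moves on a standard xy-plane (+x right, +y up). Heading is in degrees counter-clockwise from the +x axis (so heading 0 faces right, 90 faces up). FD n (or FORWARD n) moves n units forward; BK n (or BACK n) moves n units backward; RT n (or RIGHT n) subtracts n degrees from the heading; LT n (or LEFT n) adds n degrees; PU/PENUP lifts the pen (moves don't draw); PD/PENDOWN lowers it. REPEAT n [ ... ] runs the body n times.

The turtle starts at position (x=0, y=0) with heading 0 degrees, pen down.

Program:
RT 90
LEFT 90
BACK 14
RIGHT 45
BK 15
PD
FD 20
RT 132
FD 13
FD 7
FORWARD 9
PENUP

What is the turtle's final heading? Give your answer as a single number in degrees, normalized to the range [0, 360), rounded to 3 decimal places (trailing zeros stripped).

Answer: 183

Derivation:
Executing turtle program step by step:
Start: pos=(0,0), heading=0, pen down
RT 90: heading 0 -> 270
LT 90: heading 270 -> 0
BK 14: (0,0) -> (-14,0) [heading=0, draw]
RT 45: heading 0 -> 315
BK 15: (-14,0) -> (-24.607,10.607) [heading=315, draw]
PD: pen down
FD 20: (-24.607,10.607) -> (-10.464,-3.536) [heading=315, draw]
RT 132: heading 315 -> 183
FD 13: (-10.464,-3.536) -> (-23.447,-4.216) [heading=183, draw]
FD 7: (-23.447,-4.216) -> (-30.437,-4.582) [heading=183, draw]
FD 9: (-30.437,-4.582) -> (-39.425,-5.053) [heading=183, draw]
PU: pen up
Final: pos=(-39.425,-5.053), heading=183, 6 segment(s) drawn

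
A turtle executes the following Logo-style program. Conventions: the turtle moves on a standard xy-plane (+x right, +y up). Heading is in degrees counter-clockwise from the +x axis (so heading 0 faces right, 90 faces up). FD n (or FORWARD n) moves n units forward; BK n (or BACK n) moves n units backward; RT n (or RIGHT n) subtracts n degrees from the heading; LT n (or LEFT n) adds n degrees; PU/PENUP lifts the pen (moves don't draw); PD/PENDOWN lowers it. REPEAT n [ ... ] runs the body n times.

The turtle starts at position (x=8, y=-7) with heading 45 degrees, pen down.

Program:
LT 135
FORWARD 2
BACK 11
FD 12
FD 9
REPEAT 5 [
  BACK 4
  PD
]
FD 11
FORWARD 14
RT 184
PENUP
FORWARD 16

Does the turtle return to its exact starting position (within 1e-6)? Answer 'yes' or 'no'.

Answer: no

Derivation:
Executing turtle program step by step:
Start: pos=(8,-7), heading=45, pen down
LT 135: heading 45 -> 180
FD 2: (8,-7) -> (6,-7) [heading=180, draw]
BK 11: (6,-7) -> (17,-7) [heading=180, draw]
FD 12: (17,-7) -> (5,-7) [heading=180, draw]
FD 9: (5,-7) -> (-4,-7) [heading=180, draw]
REPEAT 5 [
  -- iteration 1/5 --
  BK 4: (-4,-7) -> (0,-7) [heading=180, draw]
  PD: pen down
  -- iteration 2/5 --
  BK 4: (0,-7) -> (4,-7) [heading=180, draw]
  PD: pen down
  -- iteration 3/5 --
  BK 4: (4,-7) -> (8,-7) [heading=180, draw]
  PD: pen down
  -- iteration 4/5 --
  BK 4: (8,-7) -> (12,-7) [heading=180, draw]
  PD: pen down
  -- iteration 5/5 --
  BK 4: (12,-7) -> (16,-7) [heading=180, draw]
  PD: pen down
]
FD 11: (16,-7) -> (5,-7) [heading=180, draw]
FD 14: (5,-7) -> (-9,-7) [heading=180, draw]
RT 184: heading 180 -> 356
PU: pen up
FD 16: (-9,-7) -> (6.961,-8.116) [heading=356, move]
Final: pos=(6.961,-8.116), heading=356, 11 segment(s) drawn

Start position: (8, -7)
Final position: (6.961, -8.116)
Distance = 1.525; >= 1e-6 -> NOT closed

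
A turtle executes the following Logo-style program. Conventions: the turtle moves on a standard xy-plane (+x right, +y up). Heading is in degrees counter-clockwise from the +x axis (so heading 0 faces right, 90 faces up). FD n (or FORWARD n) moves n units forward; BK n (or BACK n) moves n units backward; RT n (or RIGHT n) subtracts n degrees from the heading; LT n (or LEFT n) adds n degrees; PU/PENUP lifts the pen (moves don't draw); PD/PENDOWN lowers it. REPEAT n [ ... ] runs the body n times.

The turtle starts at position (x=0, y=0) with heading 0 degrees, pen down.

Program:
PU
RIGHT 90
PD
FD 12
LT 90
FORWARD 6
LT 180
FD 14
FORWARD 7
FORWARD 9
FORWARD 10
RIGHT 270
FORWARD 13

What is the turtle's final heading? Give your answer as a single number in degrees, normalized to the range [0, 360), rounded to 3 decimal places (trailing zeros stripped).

Answer: 270

Derivation:
Executing turtle program step by step:
Start: pos=(0,0), heading=0, pen down
PU: pen up
RT 90: heading 0 -> 270
PD: pen down
FD 12: (0,0) -> (0,-12) [heading=270, draw]
LT 90: heading 270 -> 0
FD 6: (0,-12) -> (6,-12) [heading=0, draw]
LT 180: heading 0 -> 180
FD 14: (6,-12) -> (-8,-12) [heading=180, draw]
FD 7: (-8,-12) -> (-15,-12) [heading=180, draw]
FD 9: (-15,-12) -> (-24,-12) [heading=180, draw]
FD 10: (-24,-12) -> (-34,-12) [heading=180, draw]
RT 270: heading 180 -> 270
FD 13: (-34,-12) -> (-34,-25) [heading=270, draw]
Final: pos=(-34,-25), heading=270, 7 segment(s) drawn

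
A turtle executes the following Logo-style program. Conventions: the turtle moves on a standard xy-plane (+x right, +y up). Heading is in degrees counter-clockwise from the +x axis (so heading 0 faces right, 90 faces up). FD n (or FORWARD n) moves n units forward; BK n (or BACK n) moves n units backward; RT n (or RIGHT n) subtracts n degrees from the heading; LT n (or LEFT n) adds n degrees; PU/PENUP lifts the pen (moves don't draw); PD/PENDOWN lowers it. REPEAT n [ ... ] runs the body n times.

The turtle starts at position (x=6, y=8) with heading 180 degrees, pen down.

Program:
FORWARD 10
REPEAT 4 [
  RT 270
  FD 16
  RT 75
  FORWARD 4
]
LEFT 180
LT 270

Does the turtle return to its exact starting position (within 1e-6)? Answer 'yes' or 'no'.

Answer: no

Derivation:
Executing turtle program step by step:
Start: pos=(6,8), heading=180, pen down
FD 10: (6,8) -> (-4,8) [heading=180, draw]
REPEAT 4 [
  -- iteration 1/4 --
  RT 270: heading 180 -> 270
  FD 16: (-4,8) -> (-4,-8) [heading=270, draw]
  RT 75: heading 270 -> 195
  FD 4: (-4,-8) -> (-7.864,-9.035) [heading=195, draw]
  -- iteration 2/4 --
  RT 270: heading 195 -> 285
  FD 16: (-7.864,-9.035) -> (-3.723,-24.49) [heading=285, draw]
  RT 75: heading 285 -> 210
  FD 4: (-3.723,-24.49) -> (-7.187,-26.49) [heading=210, draw]
  -- iteration 3/4 --
  RT 270: heading 210 -> 300
  FD 16: (-7.187,-26.49) -> (0.813,-40.346) [heading=300, draw]
  RT 75: heading 300 -> 225
  FD 4: (0.813,-40.346) -> (-2.015,-43.175) [heading=225, draw]
  -- iteration 4/4 --
  RT 270: heading 225 -> 315
  FD 16: (-2.015,-43.175) -> (9.299,-54.489) [heading=315, draw]
  RT 75: heading 315 -> 240
  FD 4: (9.299,-54.489) -> (7.299,-57.953) [heading=240, draw]
]
LT 180: heading 240 -> 60
LT 270: heading 60 -> 330
Final: pos=(7.299,-57.953), heading=330, 9 segment(s) drawn

Start position: (6, 8)
Final position: (7.299, -57.953)
Distance = 65.966; >= 1e-6 -> NOT closed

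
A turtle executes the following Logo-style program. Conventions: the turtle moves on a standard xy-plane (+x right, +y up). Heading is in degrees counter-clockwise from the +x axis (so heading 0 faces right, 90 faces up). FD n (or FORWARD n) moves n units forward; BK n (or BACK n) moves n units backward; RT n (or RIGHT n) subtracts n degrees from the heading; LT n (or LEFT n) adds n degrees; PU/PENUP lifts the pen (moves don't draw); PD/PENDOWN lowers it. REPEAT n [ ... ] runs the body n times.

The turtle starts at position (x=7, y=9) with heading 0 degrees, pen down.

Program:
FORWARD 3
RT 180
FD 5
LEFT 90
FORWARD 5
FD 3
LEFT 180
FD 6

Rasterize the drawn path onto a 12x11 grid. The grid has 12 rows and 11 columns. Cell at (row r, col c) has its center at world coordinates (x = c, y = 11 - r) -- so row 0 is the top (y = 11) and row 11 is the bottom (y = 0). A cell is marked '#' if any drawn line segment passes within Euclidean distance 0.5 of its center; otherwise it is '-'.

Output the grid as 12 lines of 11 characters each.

Answer: -----------
-----------
-----######
-----#-----
-----#-----
-----#-----
-----#-----
-----#-----
-----#-----
-----#-----
-----#-----
-----------

Derivation:
Segment 0: (7,9) -> (10,9)
Segment 1: (10,9) -> (5,9)
Segment 2: (5,9) -> (5,4)
Segment 3: (5,4) -> (5,1)
Segment 4: (5,1) -> (5,7)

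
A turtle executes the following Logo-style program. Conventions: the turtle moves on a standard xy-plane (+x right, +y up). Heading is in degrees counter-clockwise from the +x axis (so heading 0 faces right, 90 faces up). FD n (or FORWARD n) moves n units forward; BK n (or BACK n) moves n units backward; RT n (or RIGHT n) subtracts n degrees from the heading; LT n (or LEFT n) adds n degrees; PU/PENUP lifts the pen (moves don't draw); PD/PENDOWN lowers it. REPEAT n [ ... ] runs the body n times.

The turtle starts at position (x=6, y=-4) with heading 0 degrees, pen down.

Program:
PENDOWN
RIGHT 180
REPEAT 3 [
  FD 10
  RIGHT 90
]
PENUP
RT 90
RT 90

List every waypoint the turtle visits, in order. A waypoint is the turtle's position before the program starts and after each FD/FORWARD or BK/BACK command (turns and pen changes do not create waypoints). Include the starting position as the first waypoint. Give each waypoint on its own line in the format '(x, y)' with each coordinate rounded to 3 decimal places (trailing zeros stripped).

Answer: (6, -4)
(-4, -4)
(-4, 6)
(6, 6)

Derivation:
Executing turtle program step by step:
Start: pos=(6,-4), heading=0, pen down
PD: pen down
RT 180: heading 0 -> 180
REPEAT 3 [
  -- iteration 1/3 --
  FD 10: (6,-4) -> (-4,-4) [heading=180, draw]
  RT 90: heading 180 -> 90
  -- iteration 2/3 --
  FD 10: (-4,-4) -> (-4,6) [heading=90, draw]
  RT 90: heading 90 -> 0
  -- iteration 3/3 --
  FD 10: (-4,6) -> (6,6) [heading=0, draw]
  RT 90: heading 0 -> 270
]
PU: pen up
RT 90: heading 270 -> 180
RT 90: heading 180 -> 90
Final: pos=(6,6), heading=90, 3 segment(s) drawn
Waypoints (4 total):
(6, -4)
(-4, -4)
(-4, 6)
(6, 6)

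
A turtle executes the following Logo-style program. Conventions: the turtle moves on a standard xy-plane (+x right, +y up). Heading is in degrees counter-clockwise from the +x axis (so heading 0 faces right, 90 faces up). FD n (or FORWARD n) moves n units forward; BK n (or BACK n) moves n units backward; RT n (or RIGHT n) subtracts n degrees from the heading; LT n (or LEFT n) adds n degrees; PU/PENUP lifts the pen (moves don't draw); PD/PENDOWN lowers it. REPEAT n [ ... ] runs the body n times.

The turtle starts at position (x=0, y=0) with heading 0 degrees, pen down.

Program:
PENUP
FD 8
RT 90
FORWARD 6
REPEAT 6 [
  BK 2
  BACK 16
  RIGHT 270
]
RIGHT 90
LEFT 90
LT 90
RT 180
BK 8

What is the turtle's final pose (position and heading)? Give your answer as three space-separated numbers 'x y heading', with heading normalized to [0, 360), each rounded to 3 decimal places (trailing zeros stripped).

Executing turtle program step by step:
Start: pos=(0,0), heading=0, pen down
PU: pen up
FD 8: (0,0) -> (8,0) [heading=0, move]
RT 90: heading 0 -> 270
FD 6: (8,0) -> (8,-6) [heading=270, move]
REPEAT 6 [
  -- iteration 1/6 --
  BK 2: (8,-6) -> (8,-4) [heading=270, move]
  BK 16: (8,-4) -> (8,12) [heading=270, move]
  RT 270: heading 270 -> 0
  -- iteration 2/6 --
  BK 2: (8,12) -> (6,12) [heading=0, move]
  BK 16: (6,12) -> (-10,12) [heading=0, move]
  RT 270: heading 0 -> 90
  -- iteration 3/6 --
  BK 2: (-10,12) -> (-10,10) [heading=90, move]
  BK 16: (-10,10) -> (-10,-6) [heading=90, move]
  RT 270: heading 90 -> 180
  -- iteration 4/6 --
  BK 2: (-10,-6) -> (-8,-6) [heading=180, move]
  BK 16: (-8,-6) -> (8,-6) [heading=180, move]
  RT 270: heading 180 -> 270
  -- iteration 5/6 --
  BK 2: (8,-6) -> (8,-4) [heading=270, move]
  BK 16: (8,-4) -> (8,12) [heading=270, move]
  RT 270: heading 270 -> 0
  -- iteration 6/6 --
  BK 2: (8,12) -> (6,12) [heading=0, move]
  BK 16: (6,12) -> (-10,12) [heading=0, move]
  RT 270: heading 0 -> 90
]
RT 90: heading 90 -> 0
LT 90: heading 0 -> 90
LT 90: heading 90 -> 180
RT 180: heading 180 -> 0
BK 8: (-10,12) -> (-18,12) [heading=0, move]
Final: pos=(-18,12), heading=0, 0 segment(s) drawn

Answer: -18 12 0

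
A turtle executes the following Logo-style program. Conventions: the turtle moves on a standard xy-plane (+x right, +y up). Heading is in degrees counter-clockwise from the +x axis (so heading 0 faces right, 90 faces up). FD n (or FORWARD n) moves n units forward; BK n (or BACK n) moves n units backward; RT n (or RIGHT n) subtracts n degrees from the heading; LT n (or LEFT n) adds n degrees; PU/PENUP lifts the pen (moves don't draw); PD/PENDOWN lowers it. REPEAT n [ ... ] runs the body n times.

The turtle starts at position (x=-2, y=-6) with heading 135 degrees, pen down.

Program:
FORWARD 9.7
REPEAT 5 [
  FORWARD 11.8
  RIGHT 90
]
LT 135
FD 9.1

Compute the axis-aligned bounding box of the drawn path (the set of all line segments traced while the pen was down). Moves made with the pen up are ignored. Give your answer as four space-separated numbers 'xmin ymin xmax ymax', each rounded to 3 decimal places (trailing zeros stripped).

Answer: -26.303 -6 -0.515 17.547

Derivation:
Executing turtle program step by step:
Start: pos=(-2,-6), heading=135, pen down
FD 9.7: (-2,-6) -> (-8.859,0.859) [heading=135, draw]
REPEAT 5 [
  -- iteration 1/5 --
  FD 11.8: (-8.859,0.859) -> (-17.203,9.203) [heading=135, draw]
  RT 90: heading 135 -> 45
  -- iteration 2/5 --
  FD 11.8: (-17.203,9.203) -> (-8.859,17.547) [heading=45, draw]
  RT 90: heading 45 -> 315
  -- iteration 3/5 --
  FD 11.8: (-8.859,17.547) -> (-0.515,9.203) [heading=315, draw]
  RT 90: heading 315 -> 225
  -- iteration 4/5 --
  FD 11.8: (-0.515,9.203) -> (-8.859,0.859) [heading=225, draw]
  RT 90: heading 225 -> 135
  -- iteration 5/5 --
  FD 11.8: (-8.859,0.859) -> (-17.203,9.203) [heading=135, draw]
  RT 90: heading 135 -> 45
]
LT 135: heading 45 -> 180
FD 9.1: (-17.203,9.203) -> (-26.303,9.203) [heading=180, draw]
Final: pos=(-26.303,9.203), heading=180, 7 segment(s) drawn

Segment endpoints: x in {-26.303, -17.203, -8.859, -8.859, -8.859, -2, -0.515}, y in {-6, 0.859, 0.859, 9.203, 9.203, 9.203, 9.203, 17.547}
xmin=-26.303, ymin=-6, xmax=-0.515, ymax=17.547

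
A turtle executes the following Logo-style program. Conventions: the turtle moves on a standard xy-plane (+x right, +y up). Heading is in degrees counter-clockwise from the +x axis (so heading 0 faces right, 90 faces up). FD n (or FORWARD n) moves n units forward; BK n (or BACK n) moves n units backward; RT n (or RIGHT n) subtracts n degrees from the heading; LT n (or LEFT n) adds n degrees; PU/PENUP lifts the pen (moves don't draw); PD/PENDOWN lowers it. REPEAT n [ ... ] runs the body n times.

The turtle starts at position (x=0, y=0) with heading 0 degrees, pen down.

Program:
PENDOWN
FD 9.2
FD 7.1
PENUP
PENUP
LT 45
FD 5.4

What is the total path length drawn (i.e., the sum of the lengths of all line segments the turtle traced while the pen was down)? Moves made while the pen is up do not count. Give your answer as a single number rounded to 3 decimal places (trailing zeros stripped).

Executing turtle program step by step:
Start: pos=(0,0), heading=0, pen down
PD: pen down
FD 9.2: (0,0) -> (9.2,0) [heading=0, draw]
FD 7.1: (9.2,0) -> (16.3,0) [heading=0, draw]
PU: pen up
PU: pen up
LT 45: heading 0 -> 45
FD 5.4: (16.3,0) -> (20.118,3.818) [heading=45, move]
Final: pos=(20.118,3.818), heading=45, 2 segment(s) drawn

Segment lengths:
  seg 1: (0,0) -> (9.2,0), length = 9.2
  seg 2: (9.2,0) -> (16.3,0), length = 7.1
Total = 16.3

Answer: 16.3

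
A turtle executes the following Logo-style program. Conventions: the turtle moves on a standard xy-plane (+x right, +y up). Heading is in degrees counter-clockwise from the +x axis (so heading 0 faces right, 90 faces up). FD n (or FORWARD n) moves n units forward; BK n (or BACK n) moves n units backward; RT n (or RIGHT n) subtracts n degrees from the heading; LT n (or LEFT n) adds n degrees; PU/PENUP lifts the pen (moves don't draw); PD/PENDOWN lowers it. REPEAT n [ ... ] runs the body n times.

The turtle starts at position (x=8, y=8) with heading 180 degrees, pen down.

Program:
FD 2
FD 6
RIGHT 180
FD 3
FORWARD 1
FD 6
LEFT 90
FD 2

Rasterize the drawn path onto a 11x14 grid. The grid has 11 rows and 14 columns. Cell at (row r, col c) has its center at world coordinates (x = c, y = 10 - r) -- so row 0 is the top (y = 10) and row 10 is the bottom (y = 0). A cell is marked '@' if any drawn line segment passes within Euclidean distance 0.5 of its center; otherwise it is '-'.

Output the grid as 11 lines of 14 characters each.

Segment 0: (8,8) -> (6,8)
Segment 1: (6,8) -> (0,8)
Segment 2: (0,8) -> (3,8)
Segment 3: (3,8) -> (4,8)
Segment 4: (4,8) -> (10,8)
Segment 5: (10,8) -> (10,10)

Answer: ----------@---
----------@---
@@@@@@@@@@@---
--------------
--------------
--------------
--------------
--------------
--------------
--------------
--------------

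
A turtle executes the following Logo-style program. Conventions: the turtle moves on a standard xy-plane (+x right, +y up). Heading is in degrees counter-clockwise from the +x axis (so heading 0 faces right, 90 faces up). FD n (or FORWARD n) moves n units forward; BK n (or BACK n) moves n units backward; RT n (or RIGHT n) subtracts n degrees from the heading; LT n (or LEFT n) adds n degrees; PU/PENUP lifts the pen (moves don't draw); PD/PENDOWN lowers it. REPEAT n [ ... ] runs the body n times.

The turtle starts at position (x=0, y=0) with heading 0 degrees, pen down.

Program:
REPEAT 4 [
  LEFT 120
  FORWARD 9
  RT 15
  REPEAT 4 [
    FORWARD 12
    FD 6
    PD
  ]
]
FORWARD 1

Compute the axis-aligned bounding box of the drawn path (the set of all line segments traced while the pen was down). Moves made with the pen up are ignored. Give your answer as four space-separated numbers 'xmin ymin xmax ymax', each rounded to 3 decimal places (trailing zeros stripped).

Answer: -91.853 -20.435 5.683 77.341

Derivation:
Executing turtle program step by step:
Start: pos=(0,0), heading=0, pen down
REPEAT 4 [
  -- iteration 1/4 --
  LT 120: heading 0 -> 120
  FD 9: (0,0) -> (-4.5,7.794) [heading=120, draw]
  RT 15: heading 120 -> 105
  REPEAT 4 [
    -- iteration 1/4 --
    FD 12: (-4.5,7.794) -> (-7.606,19.385) [heading=105, draw]
    FD 6: (-7.606,19.385) -> (-9.159,25.181) [heading=105, draw]
    PD: pen down
    -- iteration 2/4 --
    FD 12: (-9.159,25.181) -> (-12.265,36.772) [heading=105, draw]
    FD 6: (-12.265,36.772) -> (-13.817,42.568) [heading=105, draw]
    PD: pen down
    -- iteration 3/4 --
    FD 12: (-13.817,42.568) -> (-16.923,54.159) [heading=105, draw]
    FD 6: (-16.923,54.159) -> (-18.476,59.954) [heading=105, draw]
    PD: pen down
    -- iteration 4/4 --
    FD 12: (-18.476,59.954) -> (-21.582,71.545) [heading=105, draw]
    FD 6: (-21.582,71.545) -> (-23.135,77.341) [heading=105, draw]
    PD: pen down
  ]
  -- iteration 2/4 --
  LT 120: heading 105 -> 225
  FD 9: (-23.135,77.341) -> (-29.499,70.977) [heading=225, draw]
  RT 15: heading 225 -> 210
  REPEAT 4 [
    -- iteration 1/4 --
    FD 12: (-29.499,70.977) -> (-39.891,64.977) [heading=210, draw]
    FD 6: (-39.891,64.977) -> (-45.087,61.977) [heading=210, draw]
    PD: pen down
    -- iteration 2/4 --
    FD 12: (-45.087,61.977) -> (-55.48,55.977) [heading=210, draw]
    FD 6: (-55.48,55.977) -> (-60.676,52.977) [heading=210, draw]
    PD: pen down
    -- iteration 3/4 --
    FD 12: (-60.676,52.977) -> (-71.068,46.977) [heading=210, draw]
    FD 6: (-71.068,46.977) -> (-76.264,43.977) [heading=210, draw]
    PD: pen down
    -- iteration 4/4 --
    FD 12: (-76.264,43.977) -> (-86.657,37.977) [heading=210, draw]
    FD 6: (-86.657,37.977) -> (-91.853,34.977) [heading=210, draw]
    PD: pen down
  ]
  -- iteration 3/4 --
  LT 120: heading 210 -> 330
  FD 9: (-91.853,34.977) -> (-84.059,30.477) [heading=330, draw]
  RT 15: heading 330 -> 315
  REPEAT 4 [
    -- iteration 1/4 --
    FD 12: (-84.059,30.477) -> (-75.573,21.992) [heading=315, draw]
    FD 6: (-75.573,21.992) -> (-71.331,17.749) [heading=315, draw]
    PD: pen down
    -- iteration 2/4 --
    FD 12: (-71.331,17.749) -> (-62.845,9.264) [heading=315, draw]
    FD 6: (-62.845,9.264) -> (-58.603,5.021) [heading=315, draw]
    PD: pen down
    -- iteration 3/4 --
    FD 12: (-58.603,5.021) -> (-50.117,-3.464) [heading=315, draw]
    FD 6: (-50.117,-3.464) -> (-45.875,-7.707) [heading=315, draw]
    PD: pen down
    -- iteration 4/4 --
    FD 12: (-45.875,-7.707) -> (-37.389,-16.192) [heading=315, draw]
    FD 6: (-37.389,-16.192) -> (-33.147,-20.435) [heading=315, draw]
    PD: pen down
  ]
  -- iteration 4/4 --
  LT 120: heading 315 -> 75
  FD 9: (-33.147,-20.435) -> (-30.817,-11.741) [heading=75, draw]
  RT 15: heading 75 -> 60
  REPEAT 4 [
    -- iteration 1/4 --
    FD 12: (-30.817,-11.741) -> (-24.817,-1.349) [heading=60, draw]
    FD 6: (-24.817,-1.349) -> (-21.817,3.847) [heading=60, draw]
    PD: pen down
    -- iteration 2/4 --
    FD 12: (-21.817,3.847) -> (-15.817,14.239) [heading=60, draw]
    FD 6: (-15.817,14.239) -> (-12.817,19.435) [heading=60, draw]
    PD: pen down
    -- iteration 3/4 --
    FD 12: (-12.817,19.435) -> (-6.817,29.828) [heading=60, draw]
    FD 6: (-6.817,29.828) -> (-3.817,35.024) [heading=60, draw]
    PD: pen down
    -- iteration 4/4 --
    FD 12: (-3.817,35.024) -> (2.183,45.416) [heading=60, draw]
    FD 6: (2.183,45.416) -> (5.183,50.612) [heading=60, draw]
    PD: pen down
  ]
]
FD 1: (5.183,50.612) -> (5.683,51.478) [heading=60, draw]
Final: pos=(5.683,51.478), heading=60, 37 segment(s) drawn

Segment endpoints: x in {-91.853, -86.657, -84.059, -76.264, -75.573, -71.331, -71.068, -62.845, -60.676, -58.603, -55.48, -50.117, -45.875, -45.087, -39.891, -37.389, -33.147, -30.817, -29.499, -24.817, -23.135, -21.817, -21.582, -18.476, -16.923, -15.817, -13.817, -12.817, -12.265, -9.159, -7.606, -6.817, -4.5, -3.817, 0, 2.183, 5.183, 5.683}, y in {-20.435, -16.192, -11.741, -7.707, -3.464, -1.349, 0, 3.847, 5.021, 7.794, 9.264, 14.239, 17.749, 19.385, 19.435, 21.992, 25.181, 29.828, 30.477, 34.977, 35.024, 36.772, 37.977, 42.568, 43.977, 45.416, 46.977, 50.612, 51.478, 52.977, 54.159, 55.977, 59.954, 61.977, 64.977, 70.977, 71.545, 77.341}
xmin=-91.853, ymin=-20.435, xmax=5.683, ymax=77.341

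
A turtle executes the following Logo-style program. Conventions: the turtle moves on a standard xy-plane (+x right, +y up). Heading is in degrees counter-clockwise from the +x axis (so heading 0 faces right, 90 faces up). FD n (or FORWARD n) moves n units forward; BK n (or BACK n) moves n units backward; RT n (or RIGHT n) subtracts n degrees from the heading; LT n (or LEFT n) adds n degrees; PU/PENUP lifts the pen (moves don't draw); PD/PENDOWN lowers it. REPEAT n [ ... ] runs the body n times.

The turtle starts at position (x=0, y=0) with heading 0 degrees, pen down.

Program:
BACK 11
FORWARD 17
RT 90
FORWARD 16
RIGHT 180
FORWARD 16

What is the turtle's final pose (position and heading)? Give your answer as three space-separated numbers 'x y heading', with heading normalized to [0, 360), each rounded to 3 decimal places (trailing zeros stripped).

Answer: 6 0 90

Derivation:
Executing turtle program step by step:
Start: pos=(0,0), heading=0, pen down
BK 11: (0,0) -> (-11,0) [heading=0, draw]
FD 17: (-11,0) -> (6,0) [heading=0, draw]
RT 90: heading 0 -> 270
FD 16: (6,0) -> (6,-16) [heading=270, draw]
RT 180: heading 270 -> 90
FD 16: (6,-16) -> (6,0) [heading=90, draw]
Final: pos=(6,0), heading=90, 4 segment(s) drawn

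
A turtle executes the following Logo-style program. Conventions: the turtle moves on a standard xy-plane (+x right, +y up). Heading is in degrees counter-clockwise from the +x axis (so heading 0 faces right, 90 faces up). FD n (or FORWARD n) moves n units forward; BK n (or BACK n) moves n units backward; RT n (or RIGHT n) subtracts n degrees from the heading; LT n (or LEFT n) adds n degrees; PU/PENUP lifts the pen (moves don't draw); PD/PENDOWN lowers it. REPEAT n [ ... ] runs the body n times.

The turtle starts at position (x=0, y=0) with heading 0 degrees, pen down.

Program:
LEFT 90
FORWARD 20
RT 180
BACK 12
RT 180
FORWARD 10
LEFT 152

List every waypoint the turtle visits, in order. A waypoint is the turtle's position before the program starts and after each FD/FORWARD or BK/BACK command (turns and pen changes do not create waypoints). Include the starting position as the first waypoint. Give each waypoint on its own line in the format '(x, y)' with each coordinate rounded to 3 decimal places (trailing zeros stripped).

Executing turtle program step by step:
Start: pos=(0,0), heading=0, pen down
LT 90: heading 0 -> 90
FD 20: (0,0) -> (0,20) [heading=90, draw]
RT 180: heading 90 -> 270
BK 12: (0,20) -> (0,32) [heading=270, draw]
RT 180: heading 270 -> 90
FD 10: (0,32) -> (0,42) [heading=90, draw]
LT 152: heading 90 -> 242
Final: pos=(0,42), heading=242, 3 segment(s) drawn
Waypoints (4 total):
(0, 0)
(0, 20)
(0, 32)
(0, 42)

Answer: (0, 0)
(0, 20)
(0, 32)
(0, 42)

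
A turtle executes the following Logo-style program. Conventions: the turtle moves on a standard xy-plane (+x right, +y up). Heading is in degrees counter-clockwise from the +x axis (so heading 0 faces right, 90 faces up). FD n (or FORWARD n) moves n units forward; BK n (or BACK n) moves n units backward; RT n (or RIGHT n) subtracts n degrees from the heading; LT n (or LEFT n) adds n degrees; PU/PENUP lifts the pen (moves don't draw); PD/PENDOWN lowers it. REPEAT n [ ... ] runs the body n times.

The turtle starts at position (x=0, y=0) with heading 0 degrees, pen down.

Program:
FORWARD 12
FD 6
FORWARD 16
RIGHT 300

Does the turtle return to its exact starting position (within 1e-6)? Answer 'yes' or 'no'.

Executing turtle program step by step:
Start: pos=(0,0), heading=0, pen down
FD 12: (0,0) -> (12,0) [heading=0, draw]
FD 6: (12,0) -> (18,0) [heading=0, draw]
FD 16: (18,0) -> (34,0) [heading=0, draw]
RT 300: heading 0 -> 60
Final: pos=(34,0), heading=60, 3 segment(s) drawn

Start position: (0, 0)
Final position: (34, 0)
Distance = 34; >= 1e-6 -> NOT closed

Answer: no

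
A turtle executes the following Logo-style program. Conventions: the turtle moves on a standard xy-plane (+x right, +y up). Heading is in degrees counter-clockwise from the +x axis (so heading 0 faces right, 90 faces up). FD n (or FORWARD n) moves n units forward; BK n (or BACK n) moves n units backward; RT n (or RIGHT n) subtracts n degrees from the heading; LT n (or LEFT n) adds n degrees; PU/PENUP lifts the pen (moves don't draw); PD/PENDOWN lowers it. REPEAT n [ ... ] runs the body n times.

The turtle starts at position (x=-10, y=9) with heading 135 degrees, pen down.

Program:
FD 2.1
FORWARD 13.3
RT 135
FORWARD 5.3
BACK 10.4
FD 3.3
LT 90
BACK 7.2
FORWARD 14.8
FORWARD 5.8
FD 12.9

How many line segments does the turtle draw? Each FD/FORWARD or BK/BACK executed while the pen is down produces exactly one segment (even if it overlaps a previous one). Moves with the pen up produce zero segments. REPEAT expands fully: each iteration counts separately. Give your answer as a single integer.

Executing turtle program step by step:
Start: pos=(-10,9), heading=135, pen down
FD 2.1: (-10,9) -> (-11.485,10.485) [heading=135, draw]
FD 13.3: (-11.485,10.485) -> (-20.889,19.889) [heading=135, draw]
RT 135: heading 135 -> 0
FD 5.3: (-20.889,19.889) -> (-15.589,19.889) [heading=0, draw]
BK 10.4: (-15.589,19.889) -> (-25.989,19.889) [heading=0, draw]
FD 3.3: (-25.989,19.889) -> (-22.689,19.889) [heading=0, draw]
LT 90: heading 0 -> 90
BK 7.2: (-22.689,19.889) -> (-22.689,12.689) [heading=90, draw]
FD 14.8: (-22.689,12.689) -> (-22.689,27.489) [heading=90, draw]
FD 5.8: (-22.689,27.489) -> (-22.689,33.289) [heading=90, draw]
FD 12.9: (-22.689,33.289) -> (-22.689,46.189) [heading=90, draw]
Final: pos=(-22.689,46.189), heading=90, 9 segment(s) drawn
Segments drawn: 9

Answer: 9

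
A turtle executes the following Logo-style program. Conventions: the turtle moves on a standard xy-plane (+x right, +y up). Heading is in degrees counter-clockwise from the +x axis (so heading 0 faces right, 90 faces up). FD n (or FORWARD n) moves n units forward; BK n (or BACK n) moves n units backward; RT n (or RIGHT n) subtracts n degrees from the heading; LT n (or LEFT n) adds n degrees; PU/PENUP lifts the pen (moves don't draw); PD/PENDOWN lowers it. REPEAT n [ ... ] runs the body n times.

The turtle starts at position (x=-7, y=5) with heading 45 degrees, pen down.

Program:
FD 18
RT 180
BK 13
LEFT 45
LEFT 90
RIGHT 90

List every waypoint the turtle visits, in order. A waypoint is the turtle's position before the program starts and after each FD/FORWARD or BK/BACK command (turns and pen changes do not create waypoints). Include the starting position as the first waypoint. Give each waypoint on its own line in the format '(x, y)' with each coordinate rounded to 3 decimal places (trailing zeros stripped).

Executing turtle program step by step:
Start: pos=(-7,5), heading=45, pen down
FD 18: (-7,5) -> (5.728,17.728) [heading=45, draw]
RT 180: heading 45 -> 225
BK 13: (5.728,17.728) -> (14.92,26.92) [heading=225, draw]
LT 45: heading 225 -> 270
LT 90: heading 270 -> 0
RT 90: heading 0 -> 270
Final: pos=(14.92,26.92), heading=270, 2 segment(s) drawn
Waypoints (3 total):
(-7, 5)
(5.728, 17.728)
(14.92, 26.92)

Answer: (-7, 5)
(5.728, 17.728)
(14.92, 26.92)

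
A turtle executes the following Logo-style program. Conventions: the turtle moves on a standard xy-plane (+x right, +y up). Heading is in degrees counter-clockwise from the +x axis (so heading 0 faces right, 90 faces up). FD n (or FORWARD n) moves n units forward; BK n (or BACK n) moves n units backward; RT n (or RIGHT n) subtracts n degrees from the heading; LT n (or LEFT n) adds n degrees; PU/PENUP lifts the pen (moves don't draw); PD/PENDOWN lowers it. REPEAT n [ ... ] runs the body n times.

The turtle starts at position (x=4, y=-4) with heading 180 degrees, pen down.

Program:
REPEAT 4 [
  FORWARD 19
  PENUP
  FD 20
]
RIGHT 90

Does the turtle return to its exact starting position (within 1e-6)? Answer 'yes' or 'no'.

Answer: no

Derivation:
Executing turtle program step by step:
Start: pos=(4,-4), heading=180, pen down
REPEAT 4 [
  -- iteration 1/4 --
  FD 19: (4,-4) -> (-15,-4) [heading=180, draw]
  PU: pen up
  FD 20: (-15,-4) -> (-35,-4) [heading=180, move]
  -- iteration 2/4 --
  FD 19: (-35,-4) -> (-54,-4) [heading=180, move]
  PU: pen up
  FD 20: (-54,-4) -> (-74,-4) [heading=180, move]
  -- iteration 3/4 --
  FD 19: (-74,-4) -> (-93,-4) [heading=180, move]
  PU: pen up
  FD 20: (-93,-4) -> (-113,-4) [heading=180, move]
  -- iteration 4/4 --
  FD 19: (-113,-4) -> (-132,-4) [heading=180, move]
  PU: pen up
  FD 20: (-132,-4) -> (-152,-4) [heading=180, move]
]
RT 90: heading 180 -> 90
Final: pos=(-152,-4), heading=90, 1 segment(s) drawn

Start position: (4, -4)
Final position: (-152, -4)
Distance = 156; >= 1e-6 -> NOT closed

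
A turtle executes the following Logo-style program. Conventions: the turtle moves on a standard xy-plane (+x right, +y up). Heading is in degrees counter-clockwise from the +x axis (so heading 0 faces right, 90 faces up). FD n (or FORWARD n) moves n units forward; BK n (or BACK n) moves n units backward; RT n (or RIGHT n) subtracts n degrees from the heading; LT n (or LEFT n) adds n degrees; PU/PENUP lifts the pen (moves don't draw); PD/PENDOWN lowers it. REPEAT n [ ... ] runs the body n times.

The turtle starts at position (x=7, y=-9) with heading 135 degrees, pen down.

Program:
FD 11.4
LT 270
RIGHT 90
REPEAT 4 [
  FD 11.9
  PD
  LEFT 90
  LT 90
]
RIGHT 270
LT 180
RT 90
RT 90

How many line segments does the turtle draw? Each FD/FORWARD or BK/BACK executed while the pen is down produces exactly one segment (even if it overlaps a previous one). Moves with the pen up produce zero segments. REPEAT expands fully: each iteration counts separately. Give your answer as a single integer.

Executing turtle program step by step:
Start: pos=(7,-9), heading=135, pen down
FD 11.4: (7,-9) -> (-1.061,-0.939) [heading=135, draw]
LT 270: heading 135 -> 45
RT 90: heading 45 -> 315
REPEAT 4 [
  -- iteration 1/4 --
  FD 11.9: (-1.061,-0.939) -> (7.354,-9.354) [heading=315, draw]
  PD: pen down
  LT 90: heading 315 -> 45
  LT 90: heading 45 -> 135
  -- iteration 2/4 --
  FD 11.9: (7.354,-9.354) -> (-1.061,-0.939) [heading=135, draw]
  PD: pen down
  LT 90: heading 135 -> 225
  LT 90: heading 225 -> 315
  -- iteration 3/4 --
  FD 11.9: (-1.061,-0.939) -> (7.354,-9.354) [heading=315, draw]
  PD: pen down
  LT 90: heading 315 -> 45
  LT 90: heading 45 -> 135
  -- iteration 4/4 --
  FD 11.9: (7.354,-9.354) -> (-1.061,-0.939) [heading=135, draw]
  PD: pen down
  LT 90: heading 135 -> 225
  LT 90: heading 225 -> 315
]
RT 270: heading 315 -> 45
LT 180: heading 45 -> 225
RT 90: heading 225 -> 135
RT 90: heading 135 -> 45
Final: pos=(-1.061,-0.939), heading=45, 5 segment(s) drawn
Segments drawn: 5

Answer: 5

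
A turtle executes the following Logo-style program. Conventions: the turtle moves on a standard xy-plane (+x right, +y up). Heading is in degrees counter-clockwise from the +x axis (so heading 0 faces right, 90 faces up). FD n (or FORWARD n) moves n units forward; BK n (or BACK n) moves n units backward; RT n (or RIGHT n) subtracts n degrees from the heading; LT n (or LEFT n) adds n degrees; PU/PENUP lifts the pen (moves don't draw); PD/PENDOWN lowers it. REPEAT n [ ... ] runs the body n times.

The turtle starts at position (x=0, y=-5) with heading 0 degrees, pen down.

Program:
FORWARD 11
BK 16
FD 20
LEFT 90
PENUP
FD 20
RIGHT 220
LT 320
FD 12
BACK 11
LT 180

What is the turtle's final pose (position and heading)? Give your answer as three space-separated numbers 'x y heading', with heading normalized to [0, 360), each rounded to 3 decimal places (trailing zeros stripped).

Executing turtle program step by step:
Start: pos=(0,-5), heading=0, pen down
FD 11: (0,-5) -> (11,-5) [heading=0, draw]
BK 16: (11,-5) -> (-5,-5) [heading=0, draw]
FD 20: (-5,-5) -> (15,-5) [heading=0, draw]
LT 90: heading 0 -> 90
PU: pen up
FD 20: (15,-5) -> (15,15) [heading=90, move]
RT 220: heading 90 -> 230
LT 320: heading 230 -> 190
FD 12: (15,15) -> (3.182,12.916) [heading=190, move]
BK 11: (3.182,12.916) -> (14.015,14.826) [heading=190, move]
LT 180: heading 190 -> 10
Final: pos=(14.015,14.826), heading=10, 3 segment(s) drawn

Answer: 14.015 14.826 10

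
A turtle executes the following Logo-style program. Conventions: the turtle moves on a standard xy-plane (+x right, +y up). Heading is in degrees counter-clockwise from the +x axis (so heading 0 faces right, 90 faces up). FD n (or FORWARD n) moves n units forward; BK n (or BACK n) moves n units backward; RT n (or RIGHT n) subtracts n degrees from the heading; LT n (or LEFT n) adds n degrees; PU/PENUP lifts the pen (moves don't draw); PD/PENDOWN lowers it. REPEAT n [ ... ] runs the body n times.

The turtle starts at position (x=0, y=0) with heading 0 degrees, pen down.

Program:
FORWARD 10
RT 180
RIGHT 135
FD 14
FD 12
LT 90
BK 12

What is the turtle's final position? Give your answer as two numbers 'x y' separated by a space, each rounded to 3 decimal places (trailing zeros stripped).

Answer: 36.87 9.899

Derivation:
Executing turtle program step by step:
Start: pos=(0,0), heading=0, pen down
FD 10: (0,0) -> (10,0) [heading=0, draw]
RT 180: heading 0 -> 180
RT 135: heading 180 -> 45
FD 14: (10,0) -> (19.899,9.899) [heading=45, draw]
FD 12: (19.899,9.899) -> (28.385,18.385) [heading=45, draw]
LT 90: heading 45 -> 135
BK 12: (28.385,18.385) -> (36.87,9.899) [heading=135, draw]
Final: pos=(36.87,9.899), heading=135, 4 segment(s) drawn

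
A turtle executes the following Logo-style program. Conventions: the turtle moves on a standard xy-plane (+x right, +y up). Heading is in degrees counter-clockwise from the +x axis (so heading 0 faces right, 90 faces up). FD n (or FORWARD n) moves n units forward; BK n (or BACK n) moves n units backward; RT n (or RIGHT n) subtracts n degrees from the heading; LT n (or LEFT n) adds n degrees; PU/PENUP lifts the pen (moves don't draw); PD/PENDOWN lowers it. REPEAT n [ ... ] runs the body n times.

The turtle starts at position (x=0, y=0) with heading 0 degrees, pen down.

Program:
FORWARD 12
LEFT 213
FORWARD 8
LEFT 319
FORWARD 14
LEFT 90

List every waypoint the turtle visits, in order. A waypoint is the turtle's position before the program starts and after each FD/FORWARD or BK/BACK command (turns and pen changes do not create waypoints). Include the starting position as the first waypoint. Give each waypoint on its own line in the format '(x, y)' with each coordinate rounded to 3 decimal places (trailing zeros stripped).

Answer: (0, 0)
(12, 0)
(5.291, -4.357)
(-8.573, -2.409)

Derivation:
Executing turtle program step by step:
Start: pos=(0,0), heading=0, pen down
FD 12: (0,0) -> (12,0) [heading=0, draw]
LT 213: heading 0 -> 213
FD 8: (12,0) -> (5.291,-4.357) [heading=213, draw]
LT 319: heading 213 -> 172
FD 14: (5.291,-4.357) -> (-8.573,-2.409) [heading=172, draw]
LT 90: heading 172 -> 262
Final: pos=(-8.573,-2.409), heading=262, 3 segment(s) drawn
Waypoints (4 total):
(0, 0)
(12, 0)
(5.291, -4.357)
(-8.573, -2.409)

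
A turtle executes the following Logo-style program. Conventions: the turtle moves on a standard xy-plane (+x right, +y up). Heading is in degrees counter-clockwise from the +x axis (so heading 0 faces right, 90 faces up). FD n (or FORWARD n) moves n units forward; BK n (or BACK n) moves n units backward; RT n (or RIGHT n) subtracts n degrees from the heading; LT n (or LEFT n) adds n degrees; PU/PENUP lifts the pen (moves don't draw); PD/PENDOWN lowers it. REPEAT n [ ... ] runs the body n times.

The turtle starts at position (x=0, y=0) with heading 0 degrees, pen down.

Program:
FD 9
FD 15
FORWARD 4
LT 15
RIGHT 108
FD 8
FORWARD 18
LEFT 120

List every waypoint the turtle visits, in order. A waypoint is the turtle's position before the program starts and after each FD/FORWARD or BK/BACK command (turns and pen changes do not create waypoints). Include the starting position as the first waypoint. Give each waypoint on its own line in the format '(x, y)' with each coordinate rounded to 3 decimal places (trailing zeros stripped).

Answer: (0, 0)
(9, 0)
(24, 0)
(28, 0)
(27.581, -7.989)
(26.639, -25.964)

Derivation:
Executing turtle program step by step:
Start: pos=(0,0), heading=0, pen down
FD 9: (0,0) -> (9,0) [heading=0, draw]
FD 15: (9,0) -> (24,0) [heading=0, draw]
FD 4: (24,0) -> (28,0) [heading=0, draw]
LT 15: heading 0 -> 15
RT 108: heading 15 -> 267
FD 8: (28,0) -> (27.581,-7.989) [heading=267, draw]
FD 18: (27.581,-7.989) -> (26.639,-25.964) [heading=267, draw]
LT 120: heading 267 -> 27
Final: pos=(26.639,-25.964), heading=27, 5 segment(s) drawn
Waypoints (6 total):
(0, 0)
(9, 0)
(24, 0)
(28, 0)
(27.581, -7.989)
(26.639, -25.964)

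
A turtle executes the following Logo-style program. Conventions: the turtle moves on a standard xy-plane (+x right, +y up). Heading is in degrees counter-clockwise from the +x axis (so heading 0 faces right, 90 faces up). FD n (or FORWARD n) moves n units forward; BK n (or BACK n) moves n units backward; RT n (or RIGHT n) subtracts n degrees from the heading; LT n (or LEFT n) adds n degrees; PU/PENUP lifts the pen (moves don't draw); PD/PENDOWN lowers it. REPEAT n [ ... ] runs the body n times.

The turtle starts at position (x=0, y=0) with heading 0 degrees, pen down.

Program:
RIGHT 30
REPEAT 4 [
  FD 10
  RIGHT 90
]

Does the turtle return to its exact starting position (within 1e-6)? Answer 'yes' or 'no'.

Answer: yes

Derivation:
Executing turtle program step by step:
Start: pos=(0,0), heading=0, pen down
RT 30: heading 0 -> 330
REPEAT 4 [
  -- iteration 1/4 --
  FD 10: (0,0) -> (8.66,-5) [heading=330, draw]
  RT 90: heading 330 -> 240
  -- iteration 2/4 --
  FD 10: (8.66,-5) -> (3.66,-13.66) [heading=240, draw]
  RT 90: heading 240 -> 150
  -- iteration 3/4 --
  FD 10: (3.66,-13.66) -> (-5,-8.66) [heading=150, draw]
  RT 90: heading 150 -> 60
  -- iteration 4/4 --
  FD 10: (-5,-8.66) -> (0,0) [heading=60, draw]
  RT 90: heading 60 -> 330
]
Final: pos=(0,0), heading=330, 4 segment(s) drawn

Start position: (0, 0)
Final position: (0, 0)
Distance = 0; < 1e-6 -> CLOSED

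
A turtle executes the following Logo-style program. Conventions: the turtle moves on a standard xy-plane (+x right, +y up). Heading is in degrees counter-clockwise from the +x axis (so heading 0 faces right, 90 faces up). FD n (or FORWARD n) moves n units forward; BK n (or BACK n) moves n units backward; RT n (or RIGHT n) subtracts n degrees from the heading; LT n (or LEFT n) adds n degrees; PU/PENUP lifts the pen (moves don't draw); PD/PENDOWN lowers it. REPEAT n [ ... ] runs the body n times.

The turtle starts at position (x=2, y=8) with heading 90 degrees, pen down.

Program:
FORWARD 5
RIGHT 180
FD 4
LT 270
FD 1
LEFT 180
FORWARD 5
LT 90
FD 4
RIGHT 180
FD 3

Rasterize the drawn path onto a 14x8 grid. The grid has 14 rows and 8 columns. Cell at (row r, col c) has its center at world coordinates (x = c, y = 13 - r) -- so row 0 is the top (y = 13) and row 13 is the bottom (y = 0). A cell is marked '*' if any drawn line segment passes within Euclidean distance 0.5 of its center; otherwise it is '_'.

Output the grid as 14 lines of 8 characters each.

Answer: __*___*_
__*___*_
__*___*_
__*___*_
_******_
__*_____
________
________
________
________
________
________
________
________

Derivation:
Segment 0: (2,8) -> (2,13)
Segment 1: (2,13) -> (2,9)
Segment 2: (2,9) -> (1,9)
Segment 3: (1,9) -> (6,9)
Segment 4: (6,9) -> (6,13)
Segment 5: (6,13) -> (6,10)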